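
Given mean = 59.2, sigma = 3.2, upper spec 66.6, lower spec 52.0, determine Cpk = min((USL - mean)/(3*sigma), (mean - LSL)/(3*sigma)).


Cpu = (66.6 - 59.2) / (3 * 3.2) = 0.77
Cpl = (59.2 - 52.0) / (3 * 3.2) = 0.75
Cpk = min(0.77, 0.75) = 0.75

0.75


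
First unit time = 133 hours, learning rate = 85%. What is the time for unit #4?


Formula: T_n = T_1 * (learning_rate)^(log2(n)) where learning_rate = rate/100
Doublings = log2(4) = 2
T_n = 133 * 0.85^2
T_n = 133 * 0.7225 = 96.1 hours

96.1 hours


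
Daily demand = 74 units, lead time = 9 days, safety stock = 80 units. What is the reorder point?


Formula: ROP = (Daily Demand * Lead Time) + Safety Stock
Demand during lead time = 74 * 9 = 666 units
ROP = 666 + 80 = 746 units

746 units


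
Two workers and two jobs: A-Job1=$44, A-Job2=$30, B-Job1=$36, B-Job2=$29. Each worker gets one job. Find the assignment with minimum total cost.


Option 1: A->1 + B->2 = $44 + $29 = $73
Option 2: A->2 + B->1 = $30 + $36 = $66
Min cost = min($73, $66) = $66

$66


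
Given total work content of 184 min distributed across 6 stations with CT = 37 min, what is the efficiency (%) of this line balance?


Formula: Efficiency = Sum of Task Times / (N_stations * CT) * 100
Total station capacity = 6 stations * 37 min = 222 min
Efficiency = 184 / 222 * 100 = 82.9%

82.9%


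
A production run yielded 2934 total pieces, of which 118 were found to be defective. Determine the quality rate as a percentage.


Formula: Quality Rate = Good Pieces / Total Pieces * 100
Good pieces = 2934 - 118 = 2816
QR = 2816 / 2934 * 100 = 96.0%

96.0%


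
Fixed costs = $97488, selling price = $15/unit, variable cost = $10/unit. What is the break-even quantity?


Formula: BEQ = Fixed Costs / (Price - Variable Cost)
Contribution margin = $15 - $10 = $5/unit
BEQ = ceil($97488 / $5/unit) = ceil(19497.6) = 19498 units

19498 units


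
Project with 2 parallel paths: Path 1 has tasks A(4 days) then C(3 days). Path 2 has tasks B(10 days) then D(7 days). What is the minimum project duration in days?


Path 1 = 4 + 3 = 7 days
Path 2 = 10 + 7 = 17 days
Duration = max(7, 17) = 17 days

17 days


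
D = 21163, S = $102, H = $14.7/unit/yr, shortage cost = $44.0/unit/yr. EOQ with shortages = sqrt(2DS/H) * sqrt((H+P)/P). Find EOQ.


Formula: EOQ* = sqrt(2DS/H) * sqrt((H+P)/P)
Base EOQ = sqrt(2*21163*102/14.7) = 541.93 units
Correction = sqrt((14.7+44.0)/44.0) = 1.15503
EOQ* = 541.93 * 1.15503 = 625.9 units

625.9 units


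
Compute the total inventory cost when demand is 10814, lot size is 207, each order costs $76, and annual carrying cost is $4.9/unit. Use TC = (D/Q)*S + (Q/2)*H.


TC = 10814/207 * 76 + 207/2 * 4.9

$4477.51


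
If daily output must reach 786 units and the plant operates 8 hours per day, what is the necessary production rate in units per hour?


Formula: Production Rate = Daily Demand / Available Hours
Rate = 786 units/day / 8 hours/day
Rate = 98.3 units/hour

98.3 units/hour


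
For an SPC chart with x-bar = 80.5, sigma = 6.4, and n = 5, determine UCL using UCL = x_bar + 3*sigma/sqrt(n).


UCL = 80.5 + 3 * 6.4 / sqrt(5)

89.09


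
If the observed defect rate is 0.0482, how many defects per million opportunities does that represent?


DPMO = defect_rate * 1000000 = 0.0482 * 1000000

48200


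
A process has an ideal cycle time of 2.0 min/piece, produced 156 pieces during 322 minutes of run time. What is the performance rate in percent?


Formula: Performance = (Ideal CT * Total Count) / Run Time * 100
Ideal output time = 2.0 * 156 = 312.0 min
Performance = 312.0 / 322 * 100 = 96.9%

96.9%


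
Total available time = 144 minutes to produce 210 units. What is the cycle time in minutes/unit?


Formula: CT = Available Time / Number of Units
CT = 144 min / 210 units
CT = 0.69 min/unit

0.69 min/unit


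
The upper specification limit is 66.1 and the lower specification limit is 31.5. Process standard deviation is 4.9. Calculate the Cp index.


Cp = (66.1 - 31.5) / (6 * 4.9)

1.18


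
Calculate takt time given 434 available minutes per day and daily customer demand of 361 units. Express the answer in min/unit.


Formula: Takt Time = Available Production Time / Customer Demand
Takt = 434 min/day / 361 units/day
Takt = 1.2 min/unit

1.2 min/unit


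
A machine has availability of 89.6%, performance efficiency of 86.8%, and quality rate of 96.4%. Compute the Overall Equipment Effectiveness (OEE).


Formula: OEE = Availability * Performance * Quality / 10000
A * P = 89.6% * 86.8% / 100 = 77.77%
OEE = 77.77% * 96.4% / 100 = 75.0%

75.0%


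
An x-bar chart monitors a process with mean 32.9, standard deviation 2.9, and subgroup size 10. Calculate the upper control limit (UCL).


UCL = 32.9 + 3 * 2.9 / sqrt(10)

35.65


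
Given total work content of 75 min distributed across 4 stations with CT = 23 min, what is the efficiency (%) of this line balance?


Formula: Efficiency = Sum of Task Times / (N_stations * CT) * 100
Total station capacity = 4 stations * 23 min = 92 min
Efficiency = 75 / 92 * 100 = 81.5%

81.5%


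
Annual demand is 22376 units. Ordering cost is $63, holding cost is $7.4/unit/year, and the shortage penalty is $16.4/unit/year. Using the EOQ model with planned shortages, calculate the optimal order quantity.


Formula: EOQ* = sqrt(2DS/H) * sqrt((H+P)/P)
Base EOQ = sqrt(2*22376*63/7.4) = 617.25 units
Correction = sqrt((7.4+16.4)/16.4) = 1.20467
EOQ* = 617.25 * 1.20467 = 743.6 units

743.6 units


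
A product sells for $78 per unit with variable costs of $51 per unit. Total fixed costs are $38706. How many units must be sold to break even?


Formula: BEQ = Fixed Costs / (Price - Variable Cost)
Contribution margin = $78 - $51 = $27/unit
BEQ = ceil($38706 / $27/unit) = ceil(1433.56) = 1434 units

1434 units


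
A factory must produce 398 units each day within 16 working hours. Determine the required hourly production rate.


Formula: Production Rate = Daily Demand / Available Hours
Rate = 398 units/day / 16 hours/day
Rate = 24.9 units/hour

24.9 units/hour


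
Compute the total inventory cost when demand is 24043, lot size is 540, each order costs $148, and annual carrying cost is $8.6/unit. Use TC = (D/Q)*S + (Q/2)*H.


TC = 24043/540 * 148 + 540/2 * 8.6

$8911.56


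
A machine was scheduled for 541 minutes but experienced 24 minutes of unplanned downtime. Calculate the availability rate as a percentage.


Formula: Availability = (Planned Time - Downtime) / Planned Time * 100
Uptime = 541 - 24 = 517 min
Availability = 517 / 541 * 100 = 95.6%

95.6%


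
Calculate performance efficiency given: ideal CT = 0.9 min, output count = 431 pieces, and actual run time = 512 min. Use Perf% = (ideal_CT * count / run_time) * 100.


Formula: Performance = (Ideal CT * Total Count) / Run Time * 100
Ideal output time = 0.9 * 431 = 387.9 min
Performance = 387.9 / 512 * 100 = 75.8%

75.8%


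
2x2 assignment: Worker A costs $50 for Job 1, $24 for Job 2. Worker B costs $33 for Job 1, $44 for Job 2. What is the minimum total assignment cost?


Option 1: A->1 + B->2 = $50 + $44 = $94
Option 2: A->2 + B->1 = $24 + $33 = $57
Min cost = min($94, $57) = $57

$57


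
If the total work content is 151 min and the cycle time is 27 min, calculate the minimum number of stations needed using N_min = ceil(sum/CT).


Formula: N_min = ceil(Sum of Task Times / Cycle Time)
N_min = ceil(151 min / 27 min) = ceil(5.5926)
N_min = 6 stations

6


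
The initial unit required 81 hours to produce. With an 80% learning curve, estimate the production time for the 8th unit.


Formula: T_n = T_1 * (learning_rate)^(log2(n)) where learning_rate = rate/100
Doublings = log2(8) = 3
T_n = 81 * 0.8^3
T_n = 81 * 0.512 = 41.5 hours

41.5 hours


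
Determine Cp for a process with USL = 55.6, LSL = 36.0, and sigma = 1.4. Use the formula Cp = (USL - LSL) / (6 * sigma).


Cp = (55.6 - 36.0) / (6 * 1.4)

2.33


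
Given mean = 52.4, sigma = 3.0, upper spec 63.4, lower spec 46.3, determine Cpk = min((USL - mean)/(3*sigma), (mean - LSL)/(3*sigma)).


Cpu = (63.4 - 52.4) / (3 * 3.0) = 1.22
Cpl = (52.4 - 46.3) / (3 * 3.0) = 0.68
Cpk = min(1.22, 0.68) = 0.68

0.68


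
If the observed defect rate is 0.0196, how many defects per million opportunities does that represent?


DPMO = defect_rate * 1000000 = 0.0196 * 1000000

19600


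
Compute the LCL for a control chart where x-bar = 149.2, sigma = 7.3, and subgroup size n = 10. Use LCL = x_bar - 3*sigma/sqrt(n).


LCL = 149.2 - 3 * 7.3 / sqrt(10)

142.27


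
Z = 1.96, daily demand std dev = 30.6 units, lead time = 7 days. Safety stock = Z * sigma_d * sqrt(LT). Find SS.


Formula: SS = z * sigma_d * sqrt(LT)
sqrt(LT) = sqrt(7) = 2.6458
SS = 1.96 * 30.6 * 2.6458
SS = 158.7 units

158.7 units


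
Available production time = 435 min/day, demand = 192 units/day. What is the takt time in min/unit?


Formula: Takt Time = Available Production Time / Customer Demand
Takt = 435 min/day / 192 units/day
Takt = 2.27 min/unit

2.27 min/unit


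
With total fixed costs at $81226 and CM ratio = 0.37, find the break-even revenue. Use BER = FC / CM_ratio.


Formula: BER = Fixed Costs / Contribution Margin Ratio
BER = $81226 / 0.37
BER = $219529.73 (to the nearest cent)

$219529.73


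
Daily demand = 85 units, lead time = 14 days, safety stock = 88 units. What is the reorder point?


Formula: ROP = (Daily Demand * Lead Time) + Safety Stock
Demand during lead time = 85 * 14 = 1190 units
ROP = 1190 + 88 = 1278 units

1278 units


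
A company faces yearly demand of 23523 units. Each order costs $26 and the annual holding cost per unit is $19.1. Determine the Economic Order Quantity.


Formula: EOQ = sqrt(2 * D * S / H)
Numerator: 2 * 23523 * 26 = 1223196
2DS/H = 1223196 / 19.1 = 64041.7
EOQ = sqrt(64041.7) = 253.1 units

253.1 units


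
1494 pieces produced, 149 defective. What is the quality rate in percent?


Formula: Quality Rate = Good Pieces / Total Pieces * 100
Good pieces = 1494 - 149 = 1345
QR = 1345 / 1494 * 100 = 90.0%

90.0%


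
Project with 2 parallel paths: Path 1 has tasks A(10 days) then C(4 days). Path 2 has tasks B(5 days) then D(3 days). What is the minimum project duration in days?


Path 1 = 10 + 4 = 14 days
Path 2 = 5 + 3 = 8 days
Duration = max(14, 8) = 14 days

14 days


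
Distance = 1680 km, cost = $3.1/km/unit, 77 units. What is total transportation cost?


TC = dist * cost * units = 1680 * 3.1 * 77 = $401016.00

$401016.00


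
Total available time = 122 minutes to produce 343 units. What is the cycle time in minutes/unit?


Formula: CT = Available Time / Number of Units
CT = 122 min / 343 units
CT = 0.36 min/unit

0.36 min/unit


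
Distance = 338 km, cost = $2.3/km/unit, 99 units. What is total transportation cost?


TC = dist * cost * units = 338 * 2.3 * 99 = $76962.60

$76962.60


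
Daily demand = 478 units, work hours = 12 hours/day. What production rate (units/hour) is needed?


Formula: Production Rate = Daily Demand / Available Hours
Rate = 478 units/day / 12 hours/day
Rate = 39.8 units/hour

39.8 units/hour


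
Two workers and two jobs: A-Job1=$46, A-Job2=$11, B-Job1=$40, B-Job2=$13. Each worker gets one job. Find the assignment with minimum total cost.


Option 1: A->1 + B->2 = $46 + $13 = $59
Option 2: A->2 + B->1 = $11 + $40 = $51
Min cost = min($59, $51) = $51

$51


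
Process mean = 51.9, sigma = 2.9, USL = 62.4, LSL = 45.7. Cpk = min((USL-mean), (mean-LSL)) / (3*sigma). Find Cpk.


Cpu = (62.4 - 51.9) / (3 * 2.9) = 1.21
Cpl = (51.9 - 45.7) / (3 * 2.9) = 0.71
Cpk = min(1.21, 0.71) = 0.71

0.71


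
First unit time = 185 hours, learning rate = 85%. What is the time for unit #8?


Formula: T_n = T_1 * (learning_rate)^(log2(n)) where learning_rate = rate/100
Doublings = log2(8) = 3
T_n = 185 * 0.85^3
T_n = 185 * 0.6141 = 113.6 hours

113.6 hours


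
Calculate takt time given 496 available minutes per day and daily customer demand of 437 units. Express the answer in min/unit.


Formula: Takt Time = Available Production Time / Customer Demand
Takt = 496 min/day / 437 units/day
Takt = 1.14 min/unit

1.14 min/unit


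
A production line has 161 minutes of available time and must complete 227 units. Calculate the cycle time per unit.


Formula: CT = Available Time / Number of Units
CT = 161 min / 227 units
CT = 0.71 min/unit

0.71 min/unit


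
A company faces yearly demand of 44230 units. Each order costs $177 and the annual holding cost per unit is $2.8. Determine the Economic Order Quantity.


Formula: EOQ = sqrt(2 * D * S / H)
Numerator: 2 * 44230 * 177 = 15657420
2DS/H = 15657420 / 2.8 = 5591935.7
EOQ = sqrt(5591935.7) = 2364.7 units

2364.7 units


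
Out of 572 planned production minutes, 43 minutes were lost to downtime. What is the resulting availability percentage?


Formula: Availability = (Planned Time - Downtime) / Planned Time * 100
Uptime = 572 - 43 = 529 min
Availability = 529 / 572 * 100 = 92.5%

92.5%


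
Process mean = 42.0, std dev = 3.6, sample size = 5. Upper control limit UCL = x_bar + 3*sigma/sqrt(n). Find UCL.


UCL = 42.0 + 3 * 3.6 / sqrt(5)

46.83


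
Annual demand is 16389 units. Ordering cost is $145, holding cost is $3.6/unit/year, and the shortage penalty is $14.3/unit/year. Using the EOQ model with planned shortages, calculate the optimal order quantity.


Formula: EOQ* = sqrt(2DS/H) * sqrt((H+P)/P)
Base EOQ = sqrt(2*16389*145/3.6) = 1149.01 units
Correction = sqrt((3.6+14.3)/14.3) = 1.11882
EOQ* = 1149.01 * 1.11882 = 1285.5 units

1285.5 units


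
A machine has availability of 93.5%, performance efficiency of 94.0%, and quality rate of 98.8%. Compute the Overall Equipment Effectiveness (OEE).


Formula: OEE = Availability * Performance * Quality / 10000
A * P = 93.5% * 94.0% / 100 = 87.89%
OEE = 87.89% * 98.8% / 100 = 86.8%

86.8%


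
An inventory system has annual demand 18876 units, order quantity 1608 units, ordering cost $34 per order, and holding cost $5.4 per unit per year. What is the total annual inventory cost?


TC = 18876/1608 * 34 + 1608/2 * 5.4

$4740.72


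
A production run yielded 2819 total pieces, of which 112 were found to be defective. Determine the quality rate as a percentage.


Formula: Quality Rate = Good Pieces / Total Pieces * 100
Good pieces = 2819 - 112 = 2707
QR = 2707 / 2819 * 100 = 96.0%

96.0%


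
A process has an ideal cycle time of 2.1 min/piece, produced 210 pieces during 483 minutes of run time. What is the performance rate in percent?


Formula: Performance = (Ideal CT * Total Count) / Run Time * 100
Ideal output time = 2.1 * 210 = 441.0 min
Performance = 441.0 / 483 * 100 = 91.3%

91.3%


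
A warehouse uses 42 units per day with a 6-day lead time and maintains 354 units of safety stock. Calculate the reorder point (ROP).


Formula: ROP = (Daily Demand * Lead Time) + Safety Stock
Demand during lead time = 42 * 6 = 252 units
ROP = 252 + 354 = 606 units

606 units


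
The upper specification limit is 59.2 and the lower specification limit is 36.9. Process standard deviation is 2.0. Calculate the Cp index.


Cp = (59.2 - 36.9) / (6 * 2.0)

1.86


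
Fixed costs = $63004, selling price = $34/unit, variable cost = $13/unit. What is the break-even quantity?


Formula: BEQ = Fixed Costs / (Price - Variable Cost)
Contribution margin = $34 - $13 = $21/unit
BEQ = ceil($63004 / $21/unit) = ceil(3000.19) = 3001 units

3001 units


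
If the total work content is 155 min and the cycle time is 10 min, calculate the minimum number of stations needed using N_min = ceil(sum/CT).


Formula: N_min = ceil(Sum of Task Times / Cycle Time)
N_min = ceil(155 min / 10 min) = ceil(15.5)
N_min = 16 stations

16


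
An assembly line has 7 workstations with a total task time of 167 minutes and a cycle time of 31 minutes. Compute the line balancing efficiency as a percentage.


Formula: Efficiency = Sum of Task Times / (N_stations * CT) * 100
Total station capacity = 7 stations * 31 min = 217 min
Efficiency = 167 / 217 * 100 = 77.0%

77.0%


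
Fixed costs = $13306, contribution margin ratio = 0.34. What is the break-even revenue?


Formula: BER = Fixed Costs / Contribution Margin Ratio
BER = $13306 / 0.34
BER = $39135.29 (to the nearest cent)

$39135.29


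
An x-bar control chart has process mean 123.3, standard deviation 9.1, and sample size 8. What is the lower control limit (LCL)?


LCL = 123.3 - 3 * 9.1 / sqrt(8)

113.65


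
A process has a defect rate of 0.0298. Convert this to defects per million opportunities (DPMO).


DPMO = defect_rate * 1000000 = 0.0298 * 1000000

29800


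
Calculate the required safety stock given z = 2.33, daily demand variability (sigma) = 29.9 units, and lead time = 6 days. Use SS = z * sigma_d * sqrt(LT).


Formula: SS = z * sigma_d * sqrt(LT)
sqrt(LT) = sqrt(6) = 2.4495
SS = 2.33 * 29.9 * 2.4495
SS = 170.6 units

170.6 units


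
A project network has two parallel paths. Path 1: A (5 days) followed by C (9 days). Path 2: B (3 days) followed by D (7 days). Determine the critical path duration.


Path 1 = 5 + 9 = 14 days
Path 2 = 3 + 7 = 10 days
Duration = max(14, 10) = 14 days

14 days


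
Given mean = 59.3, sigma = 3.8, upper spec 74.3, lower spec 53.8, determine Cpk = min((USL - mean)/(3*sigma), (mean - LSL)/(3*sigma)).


Cpu = (74.3 - 59.3) / (3 * 3.8) = 1.32
Cpl = (59.3 - 53.8) / (3 * 3.8) = 0.48
Cpk = min(1.32, 0.48) = 0.48

0.48


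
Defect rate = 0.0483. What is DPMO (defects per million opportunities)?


DPMO = defect_rate * 1000000 = 0.0483 * 1000000

48300


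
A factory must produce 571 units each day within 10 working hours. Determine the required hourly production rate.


Formula: Production Rate = Daily Demand / Available Hours
Rate = 571 units/day / 10 hours/day
Rate = 57.1 units/hour

57.1 units/hour


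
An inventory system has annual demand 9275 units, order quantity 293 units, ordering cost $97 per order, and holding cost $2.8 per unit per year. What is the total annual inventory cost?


TC = 9275/293 * 97 + 293/2 * 2.8

$3480.76


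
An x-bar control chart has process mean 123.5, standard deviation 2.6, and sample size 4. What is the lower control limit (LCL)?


LCL = 123.5 - 3 * 2.6 / sqrt(4)

119.6


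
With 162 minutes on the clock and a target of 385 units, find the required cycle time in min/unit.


Formula: CT = Available Time / Number of Units
CT = 162 min / 385 units
CT = 0.42 min/unit

0.42 min/unit


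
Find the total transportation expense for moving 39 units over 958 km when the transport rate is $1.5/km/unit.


TC = dist * cost * units = 958 * 1.5 * 39 = $56043.00

$56043.00


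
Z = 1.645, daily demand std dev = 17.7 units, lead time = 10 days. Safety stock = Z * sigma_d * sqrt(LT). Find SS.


Formula: SS = z * sigma_d * sqrt(LT)
sqrt(LT) = sqrt(10) = 3.1623
SS = 1.645 * 17.7 * 3.1623
SS = 92.1 units

92.1 units


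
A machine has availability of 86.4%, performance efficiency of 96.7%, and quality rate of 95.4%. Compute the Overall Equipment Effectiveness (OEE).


Formula: OEE = Availability * Performance * Quality / 10000
A * P = 86.4% * 96.7% / 100 = 83.55%
OEE = 83.55% * 95.4% / 100 = 79.7%

79.7%


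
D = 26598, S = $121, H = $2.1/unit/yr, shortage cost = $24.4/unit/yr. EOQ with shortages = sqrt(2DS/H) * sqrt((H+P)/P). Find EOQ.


Formula: EOQ* = sqrt(2DS/H) * sqrt((H+P)/P)
Base EOQ = sqrt(2*26598*121/2.1) = 1750.74 units
Correction = sqrt((2.1+24.4)/24.4) = 1.04214
EOQ* = 1750.74 * 1.04214 = 1824.5 units

1824.5 units


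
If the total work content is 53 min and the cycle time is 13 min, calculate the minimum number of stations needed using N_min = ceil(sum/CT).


Formula: N_min = ceil(Sum of Task Times / Cycle Time)
N_min = ceil(53 min / 13 min) = ceil(4.0769)
N_min = 5 stations

5


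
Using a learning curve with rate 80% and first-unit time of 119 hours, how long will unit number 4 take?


Formula: T_n = T_1 * (learning_rate)^(log2(n)) where learning_rate = rate/100
Doublings = log2(4) = 2
T_n = 119 * 0.8^2
T_n = 119 * 0.64 = 76.2 hours

76.2 hours


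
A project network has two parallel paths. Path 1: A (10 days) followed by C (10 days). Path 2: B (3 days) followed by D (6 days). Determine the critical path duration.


Path 1 = 10 + 10 = 20 days
Path 2 = 3 + 6 = 9 days
Duration = max(20, 9) = 20 days

20 days


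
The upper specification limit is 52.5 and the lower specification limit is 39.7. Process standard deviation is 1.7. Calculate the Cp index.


Cp = (52.5 - 39.7) / (6 * 1.7)

1.25


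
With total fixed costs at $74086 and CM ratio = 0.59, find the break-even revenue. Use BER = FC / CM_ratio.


Formula: BER = Fixed Costs / Contribution Margin Ratio
BER = $74086 / 0.59
BER = $125569.49 (to the nearest cent)

$125569.49


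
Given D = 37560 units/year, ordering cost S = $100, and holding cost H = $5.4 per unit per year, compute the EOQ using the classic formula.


Formula: EOQ = sqrt(2 * D * S / H)
Numerator: 2 * 37560 * 100 = 7512000
2DS/H = 7512000 / 5.4 = 1391111.1
EOQ = sqrt(1391111.1) = 1179.5 units

1179.5 units


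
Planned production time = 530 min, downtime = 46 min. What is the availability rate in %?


Formula: Availability = (Planned Time - Downtime) / Planned Time * 100
Uptime = 530 - 46 = 484 min
Availability = 484 / 530 * 100 = 91.3%

91.3%


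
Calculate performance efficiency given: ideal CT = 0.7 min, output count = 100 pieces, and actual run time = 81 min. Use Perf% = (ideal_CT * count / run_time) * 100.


Formula: Performance = (Ideal CT * Total Count) / Run Time * 100
Ideal output time = 0.7 * 100 = 70.0 min
Performance = 70.0 / 81 * 100 = 86.4%

86.4%


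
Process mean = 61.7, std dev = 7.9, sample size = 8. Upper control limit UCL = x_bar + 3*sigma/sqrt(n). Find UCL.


UCL = 61.7 + 3 * 7.9 / sqrt(8)

70.08


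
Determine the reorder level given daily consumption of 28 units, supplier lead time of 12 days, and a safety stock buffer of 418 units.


Formula: ROP = (Daily Demand * Lead Time) + Safety Stock
Demand during lead time = 28 * 12 = 336 units
ROP = 336 + 418 = 754 units

754 units


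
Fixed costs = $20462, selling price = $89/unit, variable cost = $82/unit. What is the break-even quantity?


Formula: BEQ = Fixed Costs / (Price - Variable Cost)
Contribution margin = $89 - $82 = $7/unit
BEQ = ceil($20462 / $7/unit) = ceil(2923.14) = 2924 units

2924 units


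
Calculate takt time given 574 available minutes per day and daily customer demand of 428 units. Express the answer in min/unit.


Formula: Takt Time = Available Production Time / Customer Demand
Takt = 574 min/day / 428 units/day
Takt = 1.34 min/unit

1.34 min/unit


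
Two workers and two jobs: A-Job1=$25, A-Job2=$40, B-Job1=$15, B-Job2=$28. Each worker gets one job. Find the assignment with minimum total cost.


Option 1: A->1 + B->2 = $25 + $28 = $53
Option 2: A->2 + B->1 = $40 + $15 = $55
Min cost = min($53, $55) = $53

$53


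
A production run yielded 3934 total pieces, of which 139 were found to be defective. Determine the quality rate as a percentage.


Formula: Quality Rate = Good Pieces / Total Pieces * 100
Good pieces = 3934 - 139 = 3795
QR = 3795 / 3934 * 100 = 96.5%

96.5%


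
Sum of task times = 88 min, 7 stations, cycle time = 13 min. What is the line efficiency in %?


Formula: Efficiency = Sum of Task Times / (N_stations * CT) * 100
Total station capacity = 7 stations * 13 min = 91 min
Efficiency = 88 / 91 * 100 = 96.7%

96.7%


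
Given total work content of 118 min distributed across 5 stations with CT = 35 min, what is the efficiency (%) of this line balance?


Formula: Efficiency = Sum of Task Times / (N_stations * CT) * 100
Total station capacity = 5 stations * 35 min = 175 min
Efficiency = 118 / 175 * 100 = 67.4%

67.4%


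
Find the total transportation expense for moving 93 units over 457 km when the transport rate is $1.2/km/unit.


TC = dist * cost * units = 457 * 1.2 * 93 = $51001.20

$51001.20


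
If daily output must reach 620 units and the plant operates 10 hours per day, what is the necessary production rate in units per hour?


Formula: Production Rate = Daily Demand / Available Hours
Rate = 620 units/day / 10 hours/day
Rate = 62.0 units/hour

62.0 units/hour


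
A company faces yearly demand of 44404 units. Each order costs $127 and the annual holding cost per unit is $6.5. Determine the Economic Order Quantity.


Formula: EOQ = sqrt(2 * D * S / H)
Numerator: 2 * 44404 * 127 = 11278616
2DS/H = 11278616 / 6.5 = 1735171.7
EOQ = sqrt(1735171.7) = 1317.3 units

1317.3 units


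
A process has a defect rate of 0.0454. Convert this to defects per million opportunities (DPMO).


DPMO = defect_rate * 1000000 = 0.0454 * 1000000

45400


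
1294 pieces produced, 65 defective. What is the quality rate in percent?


Formula: Quality Rate = Good Pieces / Total Pieces * 100
Good pieces = 1294 - 65 = 1229
QR = 1229 / 1294 * 100 = 95.0%

95.0%


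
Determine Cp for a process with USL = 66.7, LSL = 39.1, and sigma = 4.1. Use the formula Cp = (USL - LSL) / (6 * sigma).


Cp = (66.7 - 39.1) / (6 * 4.1)

1.12


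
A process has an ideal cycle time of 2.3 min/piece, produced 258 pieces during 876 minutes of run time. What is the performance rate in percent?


Formula: Performance = (Ideal CT * Total Count) / Run Time * 100
Ideal output time = 2.3 * 258 = 593.4 min
Performance = 593.4 / 876 * 100 = 67.7%

67.7%


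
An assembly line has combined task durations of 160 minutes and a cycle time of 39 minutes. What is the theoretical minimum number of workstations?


Formula: N_min = ceil(Sum of Task Times / Cycle Time)
N_min = ceil(160 min / 39 min) = ceil(4.1026)
N_min = 5 stations

5


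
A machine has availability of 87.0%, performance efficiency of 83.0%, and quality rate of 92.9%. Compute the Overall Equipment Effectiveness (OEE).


Formula: OEE = Availability * Performance * Quality / 10000
A * P = 87.0% * 83.0% / 100 = 72.21%
OEE = 72.21% * 92.9% / 100 = 67.1%

67.1%


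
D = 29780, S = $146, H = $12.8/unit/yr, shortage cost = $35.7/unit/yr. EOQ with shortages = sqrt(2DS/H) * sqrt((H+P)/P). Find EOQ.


Formula: EOQ* = sqrt(2DS/H) * sqrt((H+P)/P)
Base EOQ = sqrt(2*29780*146/12.8) = 824.23 units
Correction = sqrt((12.8+35.7)/35.7) = 1.16557
EOQ* = 824.23 * 1.16557 = 960.7 units

960.7 units


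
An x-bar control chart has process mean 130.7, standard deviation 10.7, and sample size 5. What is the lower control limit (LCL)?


LCL = 130.7 - 3 * 10.7 / sqrt(5)

116.34


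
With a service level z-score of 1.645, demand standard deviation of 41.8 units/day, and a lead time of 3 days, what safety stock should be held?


Formula: SS = z * sigma_d * sqrt(LT)
sqrt(LT) = sqrt(3) = 1.7321
SS = 1.645 * 41.8 * 1.7321
SS = 119.1 units

119.1 units


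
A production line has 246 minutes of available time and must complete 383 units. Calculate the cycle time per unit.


Formula: CT = Available Time / Number of Units
CT = 246 min / 383 units
CT = 0.64 min/unit

0.64 min/unit


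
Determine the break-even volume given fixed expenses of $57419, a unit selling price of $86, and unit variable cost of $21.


Formula: BEQ = Fixed Costs / (Price - Variable Cost)
Contribution margin = $86 - $21 = $65/unit
BEQ = ceil($57419 / $65/unit) = ceil(883.37) = 884 units

884 units


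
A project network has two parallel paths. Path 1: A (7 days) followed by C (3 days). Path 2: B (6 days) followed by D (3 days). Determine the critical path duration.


Path 1 = 7 + 3 = 10 days
Path 2 = 6 + 3 = 9 days
Duration = max(10, 9) = 10 days

10 days


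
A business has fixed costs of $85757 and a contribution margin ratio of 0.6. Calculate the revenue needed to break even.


Formula: BER = Fixed Costs / Contribution Margin Ratio
BER = $85757 / 0.6
BER = $142928.33 (to the nearest cent)

$142928.33


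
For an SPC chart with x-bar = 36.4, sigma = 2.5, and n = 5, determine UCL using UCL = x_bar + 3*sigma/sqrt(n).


UCL = 36.4 + 3 * 2.5 / sqrt(5)

39.75


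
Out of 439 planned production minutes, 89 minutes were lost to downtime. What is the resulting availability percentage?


Formula: Availability = (Planned Time - Downtime) / Planned Time * 100
Uptime = 439 - 89 = 350 min
Availability = 350 / 439 * 100 = 79.7%

79.7%


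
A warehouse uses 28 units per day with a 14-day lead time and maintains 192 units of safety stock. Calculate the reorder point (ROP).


Formula: ROP = (Daily Demand * Lead Time) + Safety Stock
Demand during lead time = 28 * 14 = 392 units
ROP = 392 + 192 = 584 units

584 units


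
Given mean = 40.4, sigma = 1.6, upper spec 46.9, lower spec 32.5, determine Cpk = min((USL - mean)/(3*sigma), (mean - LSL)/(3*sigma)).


Cpu = (46.9 - 40.4) / (3 * 1.6) = 1.35
Cpl = (40.4 - 32.5) / (3 * 1.6) = 1.65
Cpk = min(1.35, 1.65) = 1.35

1.35


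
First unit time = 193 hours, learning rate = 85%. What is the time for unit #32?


Formula: T_n = T_1 * (learning_rate)^(log2(n)) where learning_rate = rate/100
Doublings = log2(32) = 5
T_n = 193 * 0.85^5
T_n = 193 * 0.4437 = 85.6 hours

85.6 hours


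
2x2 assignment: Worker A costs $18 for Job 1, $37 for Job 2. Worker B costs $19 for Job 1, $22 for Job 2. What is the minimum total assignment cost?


Option 1: A->1 + B->2 = $18 + $22 = $40
Option 2: A->2 + B->1 = $37 + $19 = $56
Min cost = min($40, $56) = $40

$40


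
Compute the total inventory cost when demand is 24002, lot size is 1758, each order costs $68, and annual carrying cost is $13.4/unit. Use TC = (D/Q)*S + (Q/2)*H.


TC = 24002/1758 * 68 + 1758/2 * 13.4

$12707.01


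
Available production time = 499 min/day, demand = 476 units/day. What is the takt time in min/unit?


Formula: Takt Time = Available Production Time / Customer Demand
Takt = 499 min/day / 476 units/day
Takt = 1.05 min/unit

1.05 min/unit


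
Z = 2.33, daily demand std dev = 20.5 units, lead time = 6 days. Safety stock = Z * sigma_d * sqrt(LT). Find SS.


Formula: SS = z * sigma_d * sqrt(LT)
sqrt(LT) = sqrt(6) = 2.4495
SS = 2.33 * 20.5 * 2.4495
SS = 117.0 units

117.0 units


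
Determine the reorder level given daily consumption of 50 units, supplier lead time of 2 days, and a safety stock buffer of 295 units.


Formula: ROP = (Daily Demand * Lead Time) + Safety Stock
Demand during lead time = 50 * 2 = 100 units
ROP = 100 + 295 = 395 units

395 units


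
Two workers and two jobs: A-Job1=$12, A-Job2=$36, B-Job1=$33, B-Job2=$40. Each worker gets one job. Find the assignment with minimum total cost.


Option 1: A->1 + B->2 = $12 + $40 = $52
Option 2: A->2 + B->1 = $36 + $33 = $69
Min cost = min($52, $69) = $52

$52


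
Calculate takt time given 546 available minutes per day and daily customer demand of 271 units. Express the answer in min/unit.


Formula: Takt Time = Available Production Time / Customer Demand
Takt = 546 min/day / 271 units/day
Takt = 2.01 min/unit

2.01 min/unit


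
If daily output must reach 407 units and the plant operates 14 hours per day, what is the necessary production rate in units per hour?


Formula: Production Rate = Daily Demand / Available Hours
Rate = 407 units/day / 14 hours/day
Rate = 29.1 units/hour

29.1 units/hour


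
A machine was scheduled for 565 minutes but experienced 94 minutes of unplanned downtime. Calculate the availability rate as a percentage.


Formula: Availability = (Planned Time - Downtime) / Planned Time * 100
Uptime = 565 - 94 = 471 min
Availability = 471 / 565 * 100 = 83.4%

83.4%


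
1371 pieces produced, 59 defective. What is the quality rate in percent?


Formula: Quality Rate = Good Pieces / Total Pieces * 100
Good pieces = 1371 - 59 = 1312
QR = 1312 / 1371 * 100 = 95.7%

95.7%


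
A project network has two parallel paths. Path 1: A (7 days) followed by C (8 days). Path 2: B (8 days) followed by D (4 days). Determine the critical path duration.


Path 1 = 7 + 8 = 15 days
Path 2 = 8 + 4 = 12 days
Duration = max(15, 12) = 15 days

15 days


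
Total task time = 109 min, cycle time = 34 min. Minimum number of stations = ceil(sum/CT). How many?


Formula: N_min = ceil(Sum of Task Times / Cycle Time)
N_min = ceil(109 min / 34 min) = ceil(3.2059)
N_min = 4 stations

4


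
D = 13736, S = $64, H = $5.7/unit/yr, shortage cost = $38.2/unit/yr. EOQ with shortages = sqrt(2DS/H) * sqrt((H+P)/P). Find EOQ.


Formula: EOQ* = sqrt(2DS/H) * sqrt((H+P)/P)
Base EOQ = sqrt(2*13736*64/5.7) = 555.39 units
Correction = sqrt((5.7+38.2)/38.2) = 1.07201
EOQ* = 555.39 * 1.07201 = 595.4 units

595.4 units


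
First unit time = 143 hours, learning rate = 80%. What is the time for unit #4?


Formula: T_n = T_1 * (learning_rate)^(log2(n)) where learning_rate = rate/100
Doublings = log2(4) = 2
T_n = 143 * 0.8^2
T_n = 143 * 0.64 = 91.5 hours

91.5 hours


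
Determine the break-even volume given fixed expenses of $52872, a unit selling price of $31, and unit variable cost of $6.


Formula: BEQ = Fixed Costs / (Price - Variable Cost)
Contribution margin = $31 - $6 = $25/unit
BEQ = ceil($52872 / $25/unit) = ceil(2114.88) = 2115 units

2115 units


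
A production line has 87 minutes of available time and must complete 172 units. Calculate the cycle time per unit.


Formula: CT = Available Time / Number of Units
CT = 87 min / 172 units
CT = 0.51 min/unit

0.51 min/unit


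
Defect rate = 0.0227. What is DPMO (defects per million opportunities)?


DPMO = defect_rate * 1000000 = 0.0227 * 1000000

22700


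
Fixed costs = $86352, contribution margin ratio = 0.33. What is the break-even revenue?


Formula: BER = Fixed Costs / Contribution Margin Ratio
BER = $86352 / 0.33
BER = $261672.73 (to the nearest cent)

$261672.73


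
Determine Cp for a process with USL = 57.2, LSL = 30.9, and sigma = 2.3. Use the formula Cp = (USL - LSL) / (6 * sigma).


Cp = (57.2 - 30.9) / (6 * 2.3)

1.91


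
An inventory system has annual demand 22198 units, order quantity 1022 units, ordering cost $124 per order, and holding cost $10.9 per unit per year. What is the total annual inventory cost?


TC = 22198/1022 * 124 + 1022/2 * 10.9

$8263.20


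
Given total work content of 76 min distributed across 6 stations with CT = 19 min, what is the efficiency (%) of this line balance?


Formula: Efficiency = Sum of Task Times / (N_stations * CT) * 100
Total station capacity = 6 stations * 19 min = 114 min
Efficiency = 76 / 114 * 100 = 66.7%

66.7%


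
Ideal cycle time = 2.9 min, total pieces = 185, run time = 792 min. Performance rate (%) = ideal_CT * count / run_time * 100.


Formula: Performance = (Ideal CT * Total Count) / Run Time * 100
Ideal output time = 2.9 * 185 = 536.5 min
Performance = 536.5 / 792 * 100 = 67.7%

67.7%


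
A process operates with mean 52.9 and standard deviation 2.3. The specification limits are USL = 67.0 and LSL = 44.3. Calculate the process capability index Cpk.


Cpu = (67.0 - 52.9) / (3 * 2.3) = 2.04
Cpl = (52.9 - 44.3) / (3 * 2.3) = 1.25
Cpk = min(2.04, 1.25) = 1.25

1.25


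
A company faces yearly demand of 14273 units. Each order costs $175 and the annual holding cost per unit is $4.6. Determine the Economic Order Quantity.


Formula: EOQ = sqrt(2 * D * S / H)
Numerator: 2 * 14273 * 175 = 4995550
2DS/H = 4995550 / 4.6 = 1085989.1
EOQ = sqrt(1085989.1) = 1042.1 units

1042.1 units


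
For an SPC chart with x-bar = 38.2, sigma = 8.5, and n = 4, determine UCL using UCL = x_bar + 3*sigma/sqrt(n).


UCL = 38.2 + 3 * 8.5 / sqrt(4)

50.95


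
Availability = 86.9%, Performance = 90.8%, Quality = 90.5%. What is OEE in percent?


Formula: OEE = Availability * Performance * Quality / 10000
A * P = 86.9% * 90.8% / 100 = 78.91%
OEE = 78.91% * 90.5% / 100 = 71.4%

71.4%


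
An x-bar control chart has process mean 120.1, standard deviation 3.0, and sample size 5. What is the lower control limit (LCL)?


LCL = 120.1 - 3 * 3.0 / sqrt(5)

116.08


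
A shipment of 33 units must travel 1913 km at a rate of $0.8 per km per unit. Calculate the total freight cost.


TC = dist * cost * units = 1913 * 0.8 * 33 = $50503.20

$50503.20


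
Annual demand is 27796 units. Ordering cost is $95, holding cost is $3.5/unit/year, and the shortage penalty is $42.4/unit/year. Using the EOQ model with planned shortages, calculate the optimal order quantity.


Formula: EOQ* = sqrt(2DS/H) * sqrt((H+P)/P)
Base EOQ = sqrt(2*27796*95/3.5) = 1228.38 units
Correction = sqrt((3.5+42.4)/42.4) = 1.04046
EOQ* = 1228.38 * 1.04046 = 1278.1 units

1278.1 units


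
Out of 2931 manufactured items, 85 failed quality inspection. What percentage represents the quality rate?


Formula: Quality Rate = Good Pieces / Total Pieces * 100
Good pieces = 2931 - 85 = 2846
QR = 2846 / 2931 * 100 = 97.1%

97.1%


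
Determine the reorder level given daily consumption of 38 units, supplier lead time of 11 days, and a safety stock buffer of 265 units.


Formula: ROP = (Daily Demand * Lead Time) + Safety Stock
Demand during lead time = 38 * 11 = 418 units
ROP = 418 + 265 = 683 units

683 units


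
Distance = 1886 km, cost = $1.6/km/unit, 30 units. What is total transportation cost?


TC = dist * cost * units = 1886 * 1.6 * 30 = $90528.00

$90528.00


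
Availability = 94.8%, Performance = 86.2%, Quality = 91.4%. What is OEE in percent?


Formula: OEE = Availability * Performance * Quality / 10000
A * P = 94.8% * 86.2% / 100 = 81.72%
OEE = 81.72% * 91.4% / 100 = 74.7%

74.7%


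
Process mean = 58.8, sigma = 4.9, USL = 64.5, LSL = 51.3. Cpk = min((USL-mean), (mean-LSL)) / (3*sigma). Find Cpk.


Cpu = (64.5 - 58.8) / (3 * 4.9) = 0.39
Cpl = (58.8 - 51.3) / (3 * 4.9) = 0.51
Cpk = min(0.39, 0.51) = 0.39

0.39


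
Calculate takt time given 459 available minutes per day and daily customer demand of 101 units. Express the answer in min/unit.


Formula: Takt Time = Available Production Time / Customer Demand
Takt = 459 min/day / 101 units/day
Takt = 4.54 min/unit

4.54 min/unit


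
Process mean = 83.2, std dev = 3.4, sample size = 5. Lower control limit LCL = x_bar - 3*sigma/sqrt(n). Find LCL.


LCL = 83.2 - 3 * 3.4 / sqrt(5)

78.64


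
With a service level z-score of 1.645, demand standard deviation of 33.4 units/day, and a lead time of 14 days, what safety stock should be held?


Formula: SS = z * sigma_d * sqrt(LT)
sqrt(LT) = sqrt(14) = 3.7417
SS = 1.645 * 33.4 * 3.7417
SS = 205.6 units

205.6 units


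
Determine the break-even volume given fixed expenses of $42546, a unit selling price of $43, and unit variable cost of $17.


Formula: BEQ = Fixed Costs / (Price - Variable Cost)
Contribution margin = $43 - $17 = $26/unit
BEQ = ceil($42546 / $26/unit) = ceil(1636.38) = 1637 units

1637 units


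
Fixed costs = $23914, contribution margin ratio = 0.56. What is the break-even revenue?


Formula: BER = Fixed Costs / Contribution Margin Ratio
BER = $23914 / 0.56
BER = $42703.57 (to the nearest cent)

$42703.57


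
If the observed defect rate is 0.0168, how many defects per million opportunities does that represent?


DPMO = defect_rate * 1000000 = 0.0168 * 1000000

16800


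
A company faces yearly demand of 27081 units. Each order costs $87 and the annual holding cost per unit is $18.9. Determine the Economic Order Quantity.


Formula: EOQ = sqrt(2 * D * S / H)
Numerator: 2 * 27081 * 87 = 4712094
2DS/H = 4712094 / 18.9 = 249317.1
EOQ = sqrt(249317.1) = 499.3 units

499.3 units


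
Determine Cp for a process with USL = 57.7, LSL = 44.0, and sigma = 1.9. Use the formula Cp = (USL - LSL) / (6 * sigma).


Cp = (57.7 - 44.0) / (6 * 1.9)

1.2
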